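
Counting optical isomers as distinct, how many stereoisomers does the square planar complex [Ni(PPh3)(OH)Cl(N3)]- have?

A square has two trans pairs of vertices; adjacent vertices are cis.
Systematic placement gives 3 geometric isomers: (Cl/OH trans, N3/PPh3 trans); (Cl/PPh3 trans, N3/OH trans); (Cl/N3 trans, OH/PPh3 trans).
Each arrangement has an internal mirror plane or centre of symmetry, so none is chiral.

3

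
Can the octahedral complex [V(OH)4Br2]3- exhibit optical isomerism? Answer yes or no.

no

The six octahedral sites form three mutually perpendicular trans pairs.
Systematic placement gives 2 geometric isomers: Br trans; Br cis.
Each arrangement has an internal mirror plane or centre of symmetry, so none is chiral.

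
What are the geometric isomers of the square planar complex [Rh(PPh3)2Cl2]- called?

Working through the distinct placements yields 2 geometric isomers: PPh3 cis; PPh3 trans.

cis and trans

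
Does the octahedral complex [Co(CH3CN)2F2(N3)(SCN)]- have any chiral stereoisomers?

Working through the distinct placements yields 6 geometric isomers: CH3CN trans, F trans; CH3CN trans, F cis; CH3CN cis, F cis (3 arrangements, 2 chiral); CH3CN cis, F trans.
Of these, 2 lack any improper symmetry element and so occur as enantiomeric pairs, giving 6 + 2 = 8 stereoisomers in total.

yes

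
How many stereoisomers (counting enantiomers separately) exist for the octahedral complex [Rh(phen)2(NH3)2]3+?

In an octahedral complex each vertex has one trans partner and four cis neighbours.
Each phen is bidentate and must span two cis positions.
Working through the distinct placements yields 2 geometric isomers: NH3 trans; NH3 cis (chiral).
One of these lacks any improper symmetry element and so occurs as an enantiomeric pair, giving 2 + 1 = 3 stereoisomers in total.

3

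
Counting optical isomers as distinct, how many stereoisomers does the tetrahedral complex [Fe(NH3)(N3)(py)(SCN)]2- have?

Only one geometric arrangement is possible; it has no improper symmetry element, so it exists as a pair of enantiomers (2 stereoisomers).

2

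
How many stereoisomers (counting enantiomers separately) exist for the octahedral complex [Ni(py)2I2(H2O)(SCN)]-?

An octahedron has six vertices in three trans pairs; every non-trans pair is cis.
The distinct arrangements are (6 in all): py trans, I cis; py cis, I cis (3 arrangements, 2 chiral); py trans, I trans; py cis, I trans.
Of these, 2 lack any improper symmetry element and so occur as enantiomeric pairs, giving 6 + 2 = 8 stereoisomers in total.

8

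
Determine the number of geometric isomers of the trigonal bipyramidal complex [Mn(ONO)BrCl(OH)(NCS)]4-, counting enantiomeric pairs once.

A trigonal bipyramid has two axial and three equatorial sites, which are chemically inequivalent.
Placing the ligands in turn and identifying arrangements related by rotation or reflection leaves 10 distinct geometric isomers.

10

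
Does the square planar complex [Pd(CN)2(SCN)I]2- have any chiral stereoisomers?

no

Working through the distinct placements yields 2 geometric isomers: CN cis; CN trans.
Each arrangement has an internal mirror plane or centre of symmetry, so none is chiral.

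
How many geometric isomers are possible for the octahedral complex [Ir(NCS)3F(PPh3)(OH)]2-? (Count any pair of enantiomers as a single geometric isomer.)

4

In an octahedral complex each vertex has one trans partner and four cis neighbours.
Working through the distinct placements yields 4 geometric isomers: NCS mer (3 arrangements); NCS fac (chiral).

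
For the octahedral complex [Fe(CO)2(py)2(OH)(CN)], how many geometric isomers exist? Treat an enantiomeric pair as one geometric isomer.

6

The six octahedral sites form three mutually perpendicular trans pairs.
Working through the distinct placements yields 6 geometric isomers: CO cis, py trans; CO cis, py cis (3 arrangements, 2 chiral); CO trans, py trans; CO trans, py cis.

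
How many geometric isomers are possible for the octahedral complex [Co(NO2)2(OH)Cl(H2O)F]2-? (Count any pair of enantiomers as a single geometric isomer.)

9

In an octahedral complex each vertex has one trans partner and four cis neighbours.
Placing the ligands in turn and identifying arrangements related by rotation or reflection leaves 9 distinct geometric isomers.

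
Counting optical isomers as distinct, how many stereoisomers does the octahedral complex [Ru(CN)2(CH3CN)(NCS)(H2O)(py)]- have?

The six octahedral sites form three mutually perpendicular trans pairs.
Placing the ligands in turn and identifying arrangements related by rotation or reflection leaves 9 distinct geometric isomers.
Of these, 6 lack any improper symmetry element and so occur as enantiomeric pairs, giving 9 + 6 = 15 stereoisomers in total.

15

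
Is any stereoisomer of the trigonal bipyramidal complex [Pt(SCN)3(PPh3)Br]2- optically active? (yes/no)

no

In a trigonal bipyramid the two axial positions differ from the three equatorial ones.
The distinct arrangements are (4 in all): PPh3 axial, Br axial; PPh3 equatorial, Br axial; PPh3 axial, Br equatorial; PPh3 equatorial, Br equatorial.
Each arrangement has an internal mirror plane or centre of symmetry, so none is chiral.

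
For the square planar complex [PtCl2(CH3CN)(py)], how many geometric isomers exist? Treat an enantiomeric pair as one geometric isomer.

2

A square has two trans pairs of vertices; adjacent vertices are cis.
Working through the distinct placements yields 2 geometric isomers: Cl cis; Cl trans.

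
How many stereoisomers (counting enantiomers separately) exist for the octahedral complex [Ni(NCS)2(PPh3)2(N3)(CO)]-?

8

In an octahedral complex each vertex has one trans partner and four cis neighbours.
Working through the distinct placements yields 6 geometric isomers: NCS trans, PPh3 trans; NCS cis, PPh3 cis (3 arrangements, 2 chiral); NCS cis, PPh3 trans; NCS trans, PPh3 cis.
Of these, 2 lack any improper symmetry element and so occur as enantiomeric pairs, giving 6 + 2 = 8 stereoisomers in total.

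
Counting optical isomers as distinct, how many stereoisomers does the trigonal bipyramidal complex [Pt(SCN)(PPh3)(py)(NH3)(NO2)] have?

In a trigonal bipyramid the two axial positions differ from the three equatorial ones.
Placing the ligands in turn and identifying arrangements related by rotation or reflection leaves 10 distinct geometric isomers.
Of these, 10 lack any improper symmetry element and so occur as enantiomeric pairs, giving 10 + 10 = 20 stereoisomers in total.

20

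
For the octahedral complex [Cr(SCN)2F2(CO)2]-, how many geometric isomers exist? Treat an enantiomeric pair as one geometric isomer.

5

An octahedron has six vertices in three trans pairs; every non-trans pair is cis.
Working through the distinct placements yields 5 geometric isomers: SCN trans, F trans, CO trans; SCN cis, F cis, CO trans; SCN trans, F cis, CO cis; SCN cis, F cis, CO cis (chiral); SCN cis, F trans, CO cis.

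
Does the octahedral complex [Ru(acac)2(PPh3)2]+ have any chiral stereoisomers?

yes

Each acac is bidentate and must span two cis positions.
Working through the distinct placements yields 2 geometric isomers: PPh3 trans; PPh3 cis (chiral).
One of these lacks any improper symmetry element and so occurs as an enantiomeric pair, giving 2 + 1 = 3 stereoisomers in total.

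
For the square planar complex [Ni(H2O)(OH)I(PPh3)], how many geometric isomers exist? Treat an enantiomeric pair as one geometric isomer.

3

In a square planar complex each vertex has one trans partner and two cis neighbours.
Systematic placement gives 3 geometric isomers: (H2O/OH trans, I/PPh3 trans); (H2O/PPh3 trans, I/OH trans); (H2O/I trans, OH/PPh3 trans).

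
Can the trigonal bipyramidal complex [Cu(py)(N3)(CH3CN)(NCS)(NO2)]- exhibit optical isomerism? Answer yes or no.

A trigonal bipyramid has two axial and three equatorial sites, which are chemically inequivalent.
Exhaustive case analysis gives 10 geometric isomers.
Of these, 10 lack any improper symmetry element and so occur as enantiomeric pairs, giving 10 + 10 = 20 stereoisomers in total.

yes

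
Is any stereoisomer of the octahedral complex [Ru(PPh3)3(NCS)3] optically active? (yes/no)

no

There are 2 geometric isomers: PPh3 mer; PPh3 fac.
Each arrangement has an internal mirror plane or centre of symmetry, so none is chiral.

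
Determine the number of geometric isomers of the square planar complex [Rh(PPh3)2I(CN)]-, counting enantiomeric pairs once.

In a square planar complex each vertex has one trans partner and two cis neighbours.
There are 2 geometric isomers: PPh3 cis; PPh3 trans.

2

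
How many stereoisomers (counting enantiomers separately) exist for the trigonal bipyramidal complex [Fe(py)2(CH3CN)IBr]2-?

In a trigonal bipyramid the two axial positions differ from the three equatorial ones.
Systematic enumeration (placing each ligand type in turn and discarding arrangements equivalent by rotation or reflection) gives 7 geometric isomers.
Of these, 3 lack any improper symmetry element and so occur as enantiomeric pairs, giving 7 + 3 = 10 stereoisomers in total.

10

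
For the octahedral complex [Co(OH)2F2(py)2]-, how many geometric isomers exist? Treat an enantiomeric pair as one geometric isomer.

5

The six octahedral sites form three mutually perpendicular trans pairs.
Systematic placement gives 5 geometric isomers: OH trans, F trans, py trans; OH cis, F trans, py cis; OH cis, F cis, py trans; OH cis, F cis, py cis (chiral); OH trans, F cis, py cis.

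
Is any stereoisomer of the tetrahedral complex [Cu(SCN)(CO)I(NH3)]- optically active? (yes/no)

All four vertices of a tetrahedron are equivalent and mutually adjacent, so cis/trans isomerism cannot arise.
Only one geometric arrangement is possible; it has no improper symmetry element, so it exists as a pair of enantiomers (2 stereoisomers).

yes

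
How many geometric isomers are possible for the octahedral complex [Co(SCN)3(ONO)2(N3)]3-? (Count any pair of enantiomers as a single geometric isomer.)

In an octahedral complex each vertex has one trans partner and four cis neighbours.
The distinct arrangements are (3 in all): SCN mer, ONO cis; SCN mer, ONO trans; SCN fac, ONO cis.

3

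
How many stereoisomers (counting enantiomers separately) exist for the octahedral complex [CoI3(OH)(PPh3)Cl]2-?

5

Systematic placement gives 4 geometric isomers: I mer (3 arrangements); I fac (chiral).
One of these lacks any improper symmetry element and so occurs as an enantiomeric pair, giving 4 + 1 = 5 stereoisomers in total.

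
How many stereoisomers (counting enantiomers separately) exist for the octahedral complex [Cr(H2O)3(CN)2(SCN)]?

The distinct arrangements are (3 in all): H2O mer, CN trans; H2O fac, CN cis; H2O mer, CN cis.
Each arrangement has an internal mirror plane or centre of symmetry, so none is chiral.

3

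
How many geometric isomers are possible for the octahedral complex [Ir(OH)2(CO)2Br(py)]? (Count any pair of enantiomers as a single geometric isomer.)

6

The six octahedral sites form three mutually perpendicular trans pairs.
The distinct arrangements are (6 in all): OH cis, CO cis (3 arrangements, 2 chiral); OH trans, CO cis; OH cis, CO trans; OH trans, CO trans.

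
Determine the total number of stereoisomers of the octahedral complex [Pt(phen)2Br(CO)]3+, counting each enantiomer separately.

In an octahedral complex each vertex has one trans partner and four cis neighbours.
Each phen is bidentate and must span two cis positions.
Systematic placement gives 2 geometric isomers: Br and CO mutually trans; Br and CO mutually cis (chiral).
One of these lacks any improper symmetry element and so occurs as an enantiomeric pair, giving 2 + 1 = 3 stereoisomers in total.

3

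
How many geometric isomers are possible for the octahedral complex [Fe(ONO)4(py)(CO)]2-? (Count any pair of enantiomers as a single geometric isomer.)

2

An octahedron has six vertices in three trans pairs; every non-trans pair is cis.
Working through the distinct placements yields 2 geometric isomers: py and CO mutually cis; py and CO mutually trans.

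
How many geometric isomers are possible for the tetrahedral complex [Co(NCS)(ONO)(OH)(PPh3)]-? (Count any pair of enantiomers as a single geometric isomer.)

1

All four vertices of a tetrahedron are equivalent and mutually adjacent, so cis/trans isomerism cannot arise.
Only one geometric arrangement is possible; it has no improper symmetry element, so it exists as a pair of enantiomers (2 stereoisomers).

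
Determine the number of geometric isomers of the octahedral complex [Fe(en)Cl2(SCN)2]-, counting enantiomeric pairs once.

3

An octahedron has six vertices in three trans pairs; every non-trans pair is cis.
Each en is bidentate and must span two cis positions.
Systematic placement gives 3 geometric isomers: Cl trans, SCN cis; Cl cis, SCN cis (chiral); Cl cis, SCN trans.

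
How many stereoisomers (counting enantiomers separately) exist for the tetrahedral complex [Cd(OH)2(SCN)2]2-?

All four vertices of a tetrahedron are equivalent and mutually adjacent, so cis/trans isomerism cannot arise.
Only one geometric arrangement is possible.

1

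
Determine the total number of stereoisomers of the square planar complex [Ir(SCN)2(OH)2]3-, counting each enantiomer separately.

A square has two trans pairs of vertices; adjacent vertices are cis.
Working through the distinct placements yields 2 geometric isomers: SCN cis; SCN trans.
Each arrangement has an internal mirror plane or centre of symmetry, so none is chiral.

2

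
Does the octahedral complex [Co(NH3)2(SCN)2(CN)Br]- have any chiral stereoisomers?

yes

There are 6 geometric isomers: NH3 trans, SCN trans; NH3 cis, SCN cis (3 arrangements, 2 chiral); NH3 cis, SCN trans; NH3 trans, SCN cis.
Of these, 2 lack any improper symmetry element and so occur as enantiomeric pairs, giving 6 + 2 = 8 stereoisomers in total.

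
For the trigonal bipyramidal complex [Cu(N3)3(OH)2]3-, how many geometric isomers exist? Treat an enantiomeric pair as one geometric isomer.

3

A trigonal bipyramid has two axial and three equatorial sites, which are chemically inequivalent.
There are 3 geometric isomers: OH both equatorial; OH one axial, one equatorial; OH both axial.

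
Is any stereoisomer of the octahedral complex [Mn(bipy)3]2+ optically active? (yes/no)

yes

Each bipy is bidentate and must span two cis positions.
Only one geometric arrangement is possible; it has no improper symmetry element, so it exists as a pair of enantiomers (2 stereoisomers).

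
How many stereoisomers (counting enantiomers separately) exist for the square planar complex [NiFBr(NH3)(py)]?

A square has two trans pairs of vertices; adjacent vertices are cis.
Working through the distinct placements yields 3 geometric isomers: (Br/NH3 trans, F/py trans); (Br/py trans, F/NH3 trans); (Br/F trans, NH3/py trans).
Each arrangement has an internal mirror plane or centre of symmetry, so none is chiral.

3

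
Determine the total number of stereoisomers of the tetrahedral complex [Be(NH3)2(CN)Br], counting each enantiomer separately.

1

Only one geometric arrangement is possible.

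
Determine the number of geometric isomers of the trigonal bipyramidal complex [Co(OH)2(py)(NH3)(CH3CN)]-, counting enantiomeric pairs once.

Systematic enumeration (placing each ligand type in turn and discarding arrangements equivalent by rotation or reflection) gives 7 geometric isomers.

7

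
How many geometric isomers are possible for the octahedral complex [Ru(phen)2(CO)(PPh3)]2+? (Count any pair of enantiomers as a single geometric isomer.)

Each phen is bidentate and must span two cis positions.
The distinct arrangements are (2 in all): CO and PPh3 mutually trans; CO and PPh3 mutually cis (chiral).

2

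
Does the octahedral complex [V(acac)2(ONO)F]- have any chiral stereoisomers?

yes

Each acac is bidentate and must span two cis positions.
There are 2 geometric isomers: ONO and F mutually trans; ONO and F mutually cis (chiral).
One of these lacks any improper symmetry element and so occurs as an enantiomeric pair, giving 2 + 1 = 3 stereoisomers in total.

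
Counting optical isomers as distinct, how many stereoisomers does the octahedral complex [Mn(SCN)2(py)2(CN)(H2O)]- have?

In an octahedral complex each vertex has one trans partner and four cis neighbours.
Working through the distinct placements yields 6 geometric isomers: SCN trans, py trans; SCN cis, py cis (3 arrangements, 2 chiral); SCN cis, py trans; SCN trans, py cis.
Of these, 2 lack any improper symmetry element and so occur as enantiomeric pairs, giving 6 + 2 = 8 stereoisomers in total.

8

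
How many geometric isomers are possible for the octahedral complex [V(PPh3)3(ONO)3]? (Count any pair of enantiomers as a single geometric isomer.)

2

An octahedron has six vertices in three trans pairs; every non-trans pair is cis.
Systematic placement gives 2 geometric isomers: PPh3 mer; PPh3 fac.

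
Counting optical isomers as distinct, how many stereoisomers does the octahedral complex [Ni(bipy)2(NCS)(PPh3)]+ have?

An octahedron has six vertices in three trans pairs; every non-trans pair is cis.
Each bipy is bidentate and must span two cis positions.
Working through the distinct placements yields 2 geometric isomers: NCS and PPh3 mutually trans; NCS and PPh3 mutually cis (chiral).
One of these lacks any improper symmetry element and so occurs as an enantiomeric pair, giving 2 + 1 = 3 stereoisomers in total.

3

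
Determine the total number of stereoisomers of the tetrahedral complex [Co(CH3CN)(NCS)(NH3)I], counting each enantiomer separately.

All four vertices of a tetrahedron are equivalent and mutually adjacent, so cis/trans isomerism cannot arise.
Only one geometric arrangement is possible; it has no improper symmetry element, so it exists as a pair of enantiomers (2 stereoisomers).

2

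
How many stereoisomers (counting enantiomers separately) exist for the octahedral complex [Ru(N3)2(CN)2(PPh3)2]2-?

The six octahedral sites form three mutually perpendicular trans pairs.
Working through the distinct placements yields 5 geometric isomers: N3 trans, CN trans, PPh3 trans; N3 cis, CN trans, PPh3 cis; N3 cis, CN cis, PPh3 trans; N3 cis, CN cis, PPh3 cis (chiral); N3 trans, CN cis, PPh3 cis.
One of these lacks any improper symmetry element and so occurs as an enantiomeric pair, giving 5 + 1 = 6 stereoisomers in total.

6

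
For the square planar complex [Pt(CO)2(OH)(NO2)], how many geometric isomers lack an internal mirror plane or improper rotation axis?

A square has two trans pairs of vertices; adjacent vertices are cis.
The distinct arrangements are (2 in all): CO cis; CO trans.
Each arrangement has an internal mirror plane or centre of symmetry, so none is chiral.

0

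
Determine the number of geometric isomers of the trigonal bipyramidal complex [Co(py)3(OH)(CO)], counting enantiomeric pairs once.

4

In a trigonal bipyramid the two axial positions differ from the three equatorial ones.
Systematic placement gives 4 geometric isomers: OH axial, CO axial; OH equatorial, CO axial; OH axial, CO equatorial; OH equatorial, CO equatorial.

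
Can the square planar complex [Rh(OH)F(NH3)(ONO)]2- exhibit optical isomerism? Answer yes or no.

There are 3 geometric isomers: (F/OH trans, NH3/ONO trans); (F/ONO trans, NH3/OH trans); (F/NH3 trans, OH/ONO trans).
Each arrangement has an internal mirror plane or centre of symmetry, so none is chiral.

no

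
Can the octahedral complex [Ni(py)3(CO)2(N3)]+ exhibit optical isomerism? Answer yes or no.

no

An octahedron has six vertices in three trans pairs; every non-trans pair is cis.
There are 3 geometric isomers: py mer, CO trans; py mer, CO cis; py fac, CO cis.
Each arrangement has an internal mirror plane or centre of symmetry, so none is chiral.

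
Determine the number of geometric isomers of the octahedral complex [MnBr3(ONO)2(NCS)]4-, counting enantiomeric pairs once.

3

In an octahedral complex each vertex has one trans partner and four cis neighbours.
Working through the distinct placements yields 3 geometric isomers: Br mer, ONO trans; Br mer, ONO cis; Br fac, ONO cis.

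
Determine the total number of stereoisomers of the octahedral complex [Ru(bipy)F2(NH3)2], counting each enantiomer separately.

4

An octahedron has six vertices in three trans pairs; every non-trans pair is cis.
Each bipy is bidentate and must span two cis positions.
There are 3 geometric isomers: F trans, NH3 cis; F cis, NH3 cis (chiral); F cis, NH3 trans.
One of these lacks any improper symmetry element and so occurs as an enantiomeric pair, giving 3 + 1 = 4 stereoisomers in total.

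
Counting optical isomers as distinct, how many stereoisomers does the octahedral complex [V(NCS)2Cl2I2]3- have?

6

In an octahedral complex each vertex has one trans partner and four cis neighbours.
Systematic placement gives 5 geometric isomers: NCS trans, Cl trans, I trans; NCS cis, Cl trans, I cis; NCS trans, Cl cis, I cis; NCS cis, Cl cis, I cis (chiral); NCS cis, Cl cis, I trans.
One of these lacks any improper symmetry element and so occurs as an enantiomeric pair, giving 5 + 1 = 6 stereoisomers in total.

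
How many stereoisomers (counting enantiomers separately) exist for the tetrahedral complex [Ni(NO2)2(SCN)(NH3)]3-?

1

In a tetrahedral complex all four positions are equivalent and every pair of ligands is adjacent — there is no cis/trans distinction.
Only one geometric arrangement is possible.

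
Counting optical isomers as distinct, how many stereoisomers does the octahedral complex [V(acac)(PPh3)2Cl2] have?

4

Each acac is bidentate and must span two cis positions.
There are 3 geometric isomers: PPh3 cis, Cl trans; PPh3 cis, Cl cis (chiral); PPh3 trans, Cl cis.
One of these lacks any improper symmetry element and so occurs as an enantiomeric pair, giving 3 + 1 = 4 stereoisomers in total.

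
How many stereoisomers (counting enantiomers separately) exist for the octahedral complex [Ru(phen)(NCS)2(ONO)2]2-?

4

The six octahedral sites form three mutually perpendicular trans pairs.
Each phen is bidentate and must span two cis positions.
Working through the distinct placements yields 3 geometric isomers: NCS trans, ONO cis; NCS cis, ONO cis (chiral); NCS cis, ONO trans.
One of these lacks any improper symmetry element and so occurs as an enantiomeric pair, giving 3 + 1 = 4 stereoisomers in total.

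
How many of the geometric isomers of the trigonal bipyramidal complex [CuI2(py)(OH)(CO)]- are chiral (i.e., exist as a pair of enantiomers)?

3

A trigonal bipyramid has two axial and three equatorial sites, which are chemically inequivalent.
Exhaustive case analysis gives 7 geometric isomers.
Of these, 3 lack any improper symmetry element and so occur as enantiomeric pairs, giving 7 + 3 = 10 stereoisomers in total.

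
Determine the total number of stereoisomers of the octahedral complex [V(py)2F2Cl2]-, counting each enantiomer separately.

In an octahedral complex each vertex has one trans partner and four cis neighbours.
Working through the distinct placements yields 5 geometric isomers: py trans, F trans, Cl trans; py cis, F cis, Cl trans; py trans, F cis, Cl cis; py cis, F cis, Cl cis (chiral); py cis, F trans, Cl cis.
One of these lacks any improper symmetry element and so occurs as an enantiomeric pair, giving 5 + 1 = 6 stereoisomers in total.

6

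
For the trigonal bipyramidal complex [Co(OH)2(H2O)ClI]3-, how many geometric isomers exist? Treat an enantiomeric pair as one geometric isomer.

Placing the ligands in turn and identifying arrangements related by rotation or reflection leaves 7 distinct geometric isomers.

7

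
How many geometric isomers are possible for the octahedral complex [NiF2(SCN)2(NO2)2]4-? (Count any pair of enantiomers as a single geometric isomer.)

In an octahedral complex each vertex has one trans partner and four cis neighbours.
The distinct arrangements are (5 in all): F trans, SCN trans, NO2 trans; F trans, SCN cis, NO2 cis; F cis, SCN trans, NO2 cis; F cis, SCN cis, NO2 cis (chiral); F cis, SCN cis, NO2 trans.

5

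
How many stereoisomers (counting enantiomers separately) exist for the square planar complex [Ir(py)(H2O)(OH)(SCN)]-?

3

A square has two trans pairs of vertices; adjacent vertices are cis.
Systematic placement gives 3 geometric isomers: (H2O/SCN trans, OH/py trans); (H2O/py trans, OH/SCN trans); (H2O/OH trans, SCN/py trans).
Each arrangement has an internal mirror plane or centre of symmetry, so none is chiral.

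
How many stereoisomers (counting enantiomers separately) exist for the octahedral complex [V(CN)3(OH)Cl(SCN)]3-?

5

The distinct arrangements are (4 in all): CN mer (3 arrangements); CN fac (chiral).
One of these lacks any improper symmetry element and so occurs as an enantiomeric pair, giving 4 + 1 = 5 stereoisomers in total.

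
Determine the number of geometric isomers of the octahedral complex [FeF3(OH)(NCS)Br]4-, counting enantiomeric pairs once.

4

An octahedron has six vertices in three trans pairs; every non-trans pair is cis.
Working through the distinct placements yields 4 geometric isomers: F mer (3 arrangements); F fac (chiral).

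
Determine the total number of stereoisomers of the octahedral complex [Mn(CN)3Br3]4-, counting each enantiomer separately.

2

An octahedron has six vertices in three trans pairs; every non-trans pair is cis.
Systematic placement gives 2 geometric isomers: CN mer; CN fac.
Each arrangement has an internal mirror plane or centre of symmetry, so none is chiral.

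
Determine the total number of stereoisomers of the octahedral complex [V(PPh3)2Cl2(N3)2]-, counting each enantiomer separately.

6

The six octahedral sites form three mutually perpendicular trans pairs.
There are 5 geometric isomers: PPh3 trans, Cl trans, N3 trans; PPh3 cis, Cl trans, N3 cis; PPh3 trans, Cl cis, N3 cis; PPh3 cis, Cl cis, N3 cis (chiral); PPh3 cis, Cl cis, N3 trans.
One of these lacks any improper symmetry element and so occurs as an enantiomeric pair, giving 5 + 1 = 6 stereoisomers in total.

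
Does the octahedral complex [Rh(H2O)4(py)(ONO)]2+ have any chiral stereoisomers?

In an octahedral complex each vertex has one trans partner and four cis neighbours.
The distinct arrangements are (2 in all): py and ONO mutually trans; py and ONO mutually cis.
Each arrangement has an internal mirror plane or centre of symmetry, so none is chiral.

no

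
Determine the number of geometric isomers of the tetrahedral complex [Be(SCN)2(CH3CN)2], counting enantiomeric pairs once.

1

In a tetrahedral complex all four positions are equivalent and every pair of ligands is adjacent — there is no cis/trans distinction.
Only one geometric arrangement is possible.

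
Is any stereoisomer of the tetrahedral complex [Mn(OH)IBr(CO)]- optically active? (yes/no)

yes

All four vertices of a tetrahedron are equivalent and mutually adjacent, so cis/trans isomerism cannot arise.
Only one geometric arrangement is possible; it has no improper symmetry element, so it exists as a pair of enantiomers (2 stereoisomers).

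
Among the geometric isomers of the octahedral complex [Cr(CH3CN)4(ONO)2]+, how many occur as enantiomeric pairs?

An octahedron has six vertices in three trans pairs; every non-trans pair is cis.
The distinct arrangements are (2 in all): ONO trans; ONO cis.
Each arrangement has an internal mirror plane or centre of symmetry, so none is chiral.

0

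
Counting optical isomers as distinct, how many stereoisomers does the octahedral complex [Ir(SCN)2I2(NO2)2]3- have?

Working through the distinct placements yields 5 geometric isomers: SCN trans, I trans, NO2 trans; SCN cis, I trans, NO2 cis; SCN trans, I cis, NO2 cis; SCN cis, I cis, NO2 cis (chiral); SCN cis, I cis, NO2 trans.
One of these lacks any improper symmetry element and so occurs as an enantiomeric pair, giving 5 + 1 = 6 stereoisomers in total.

6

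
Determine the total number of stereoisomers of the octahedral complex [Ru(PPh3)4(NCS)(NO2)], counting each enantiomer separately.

2

In an octahedral complex each vertex has one trans partner and four cis neighbours.
Working through the distinct placements yields 2 geometric isomers: NCS and NO2 mutually trans; NCS and NO2 mutually cis.
Each arrangement has an internal mirror plane or centre of symmetry, so none is chiral.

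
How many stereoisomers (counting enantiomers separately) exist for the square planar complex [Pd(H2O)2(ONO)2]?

2

In a square planar complex each vertex has one trans partner and two cis neighbours.
The distinct arrangements are (2 in all): H2O cis; H2O trans.
Each arrangement has an internal mirror plane or centre of symmetry, so none is chiral.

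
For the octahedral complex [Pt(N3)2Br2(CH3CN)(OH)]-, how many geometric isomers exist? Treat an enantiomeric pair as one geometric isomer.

6

An octahedron has six vertices in three trans pairs; every non-trans pair is cis.
The distinct arrangements are (6 in all): N3 cis, Br trans; N3 trans, Br trans; N3 cis, Br cis (3 arrangements, 2 chiral); N3 trans, Br cis.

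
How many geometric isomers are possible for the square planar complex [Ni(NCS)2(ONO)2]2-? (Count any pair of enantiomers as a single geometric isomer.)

2

A square has two trans pairs of vertices; adjacent vertices are cis.
The distinct arrangements are (2 in all): NCS cis; NCS trans.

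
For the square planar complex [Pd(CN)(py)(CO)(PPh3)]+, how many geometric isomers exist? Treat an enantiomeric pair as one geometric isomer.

3

A square has two trans pairs of vertices; adjacent vertices are cis.
The distinct arrangements are (3 in all): (CN/PPh3 trans, CO/py trans); (CN/py trans, CO/PPh3 trans); (CN/CO trans, PPh3/py trans).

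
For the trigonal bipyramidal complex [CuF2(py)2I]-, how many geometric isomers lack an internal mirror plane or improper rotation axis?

A trigonal bipyramid has two axial and three equatorial sites, which are chemically inequivalent.
Placing the ligands in turn and identifying arrangements related by rotation or reflection leaves 5 distinct geometric isomers.
One of these lacks any improper symmetry element and so occurs as an enantiomeric pair, giving 5 + 1 = 6 stereoisomers in total.

1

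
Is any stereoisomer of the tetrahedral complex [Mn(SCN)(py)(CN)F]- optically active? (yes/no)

All four vertices of a tetrahedron are equivalent and mutually adjacent, so cis/trans isomerism cannot arise.
Only one geometric arrangement is possible; it has no improper symmetry element, so it exists as a pair of enantiomers (2 stereoisomers).

yes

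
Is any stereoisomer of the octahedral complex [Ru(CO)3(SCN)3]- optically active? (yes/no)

Working through the distinct placements yields 2 geometric isomers: CO mer; CO fac.
Each arrangement has an internal mirror plane or centre of symmetry, so none is chiral.

no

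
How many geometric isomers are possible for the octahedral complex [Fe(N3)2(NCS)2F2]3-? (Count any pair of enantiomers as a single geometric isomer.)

5

The distinct arrangements are (5 in all): N3 trans, NCS trans, F trans; N3 cis, NCS cis, F trans; N3 cis, NCS trans, F cis; N3 cis, NCS cis, F cis (chiral); N3 trans, NCS cis, F cis.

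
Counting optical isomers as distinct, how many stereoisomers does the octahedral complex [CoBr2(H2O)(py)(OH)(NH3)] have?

15

An octahedron has six vertices in three trans pairs; every non-trans pair is cis.
Systematic enumeration (placing each ligand type in turn and discarding arrangements equivalent by rotation or reflection) gives 9 geometric isomers.
Of these, 6 lack any improper symmetry element and so occur as enantiomeric pairs, giving 9 + 6 = 15 stereoisomers in total.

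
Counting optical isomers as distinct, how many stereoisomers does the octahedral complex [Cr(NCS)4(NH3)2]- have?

2

In an octahedral complex each vertex has one trans partner and four cis neighbours.
There are 2 geometric isomers: NH3 trans; NH3 cis.
Each arrangement has an internal mirror plane or centre of symmetry, so none is chiral.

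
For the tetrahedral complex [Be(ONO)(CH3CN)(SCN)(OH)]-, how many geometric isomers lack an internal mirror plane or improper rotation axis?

1

All four vertices of a tetrahedron are equivalent and mutually adjacent, so cis/trans isomerism cannot arise.
Only one geometric arrangement is possible; it has no improper symmetry element, so it exists as a pair of enantiomers (2 stereoisomers).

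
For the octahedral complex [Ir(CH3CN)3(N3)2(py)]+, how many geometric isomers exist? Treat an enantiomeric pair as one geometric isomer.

3

An octahedron has six vertices in three trans pairs; every non-trans pair is cis.
There are 3 geometric isomers: CH3CN mer, N3 cis; CH3CN mer, N3 trans; CH3CN fac, N3 cis.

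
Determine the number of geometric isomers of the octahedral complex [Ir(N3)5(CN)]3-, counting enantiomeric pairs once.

Only one geometric arrangement is possible.

1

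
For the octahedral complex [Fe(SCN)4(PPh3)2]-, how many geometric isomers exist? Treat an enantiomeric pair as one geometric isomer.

2

There are 2 geometric isomers: PPh3 trans; PPh3 cis.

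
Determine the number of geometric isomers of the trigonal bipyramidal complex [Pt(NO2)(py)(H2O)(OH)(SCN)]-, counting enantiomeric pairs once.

Placing the ligands in turn and identifying arrangements related by rotation or reflection leaves 10 distinct geometric isomers.

10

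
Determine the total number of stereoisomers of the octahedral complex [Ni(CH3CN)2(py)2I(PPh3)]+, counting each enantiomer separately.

An octahedron has six vertices in three trans pairs; every non-trans pair is cis.
The distinct arrangements are (6 in all): CH3CN trans, py trans; CH3CN trans, py cis; CH3CN cis, py trans; CH3CN cis, py cis (3 arrangements, 2 chiral).
Of these, 2 lack any improper symmetry element and so occur as enantiomeric pairs, giving 6 + 2 = 8 stereoisomers in total.

8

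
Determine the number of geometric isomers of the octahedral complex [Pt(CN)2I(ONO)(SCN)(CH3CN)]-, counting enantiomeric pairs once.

In an octahedral complex each vertex has one trans partner and four cis neighbours.
Exhaustive case analysis gives 9 geometric isomers.

9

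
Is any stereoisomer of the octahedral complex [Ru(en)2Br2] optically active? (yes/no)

yes

An octahedron has six vertices in three trans pairs; every non-trans pair is cis.
Each en is bidentate and must span two cis positions.
There are 2 geometric isomers: Br trans; Br cis (chiral).
One of these lacks any improper symmetry element and so occurs as an enantiomeric pair, giving 2 + 1 = 3 stereoisomers in total.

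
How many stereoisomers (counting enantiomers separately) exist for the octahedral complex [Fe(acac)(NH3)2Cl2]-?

4

In an octahedral complex each vertex has one trans partner and four cis neighbours.
Each acac is bidentate and must span two cis positions.
There are 3 geometric isomers: NH3 cis, Cl trans; NH3 cis, Cl cis (chiral); NH3 trans, Cl cis.
One of these lacks any improper symmetry element and so occurs as an enantiomeric pair, giving 3 + 1 = 4 stereoisomers in total.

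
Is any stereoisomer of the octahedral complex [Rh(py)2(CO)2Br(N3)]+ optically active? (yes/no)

The distinct arrangements are (6 in all): py trans, CO cis; py cis, CO cis (3 arrangements, 2 chiral); py trans, CO trans; py cis, CO trans.
Of these, 2 lack any improper symmetry element and so occur as enantiomeric pairs, giving 6 + 2 = 8 stereoisomers in total.

yes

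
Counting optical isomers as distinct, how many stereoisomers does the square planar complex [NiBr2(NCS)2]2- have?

2

A square has two trans pairs of vertices; adjacent vertices are cis.
There are 2 geometric isomers: Br cis; Br trans.
Each arrangement has an internal mirror plane or centre of symmetry, so none is chiral.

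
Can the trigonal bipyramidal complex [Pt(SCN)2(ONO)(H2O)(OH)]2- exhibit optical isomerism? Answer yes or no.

A trigonal bipyramid has two axial and three equatorial sites, which are chemically inequivalent.
Exhaustive case analysis gives 7 geometric isomers.
Of these, 3 lack any improper symmetry element and so occur as enantiomeric pairs, giving 7 + 3 = 10 stereoisomers in total.

yes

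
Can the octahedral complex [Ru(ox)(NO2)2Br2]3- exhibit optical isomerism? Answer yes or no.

yes

Each ox is bidentate and must span two cis positions.
The distinct arrangements are (3 in all): NO2 cis, Br trans; NO2 cis, Br cis (chiral); NO2 trans, Br cis.
One of these lacks any improper symmetry element and so occurs as an enantiomeric pair, giving 3 + 1 = 4 stereoisomers in total.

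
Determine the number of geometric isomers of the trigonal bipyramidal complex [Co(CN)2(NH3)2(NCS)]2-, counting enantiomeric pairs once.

In a trigonal bipyramid the two axial positions differ from the three equatorial ones.
Systematic enumeration (placing each ligand type in turn and discarding arrangements equivalent by rotation or reflection) gives 5 geometric isomers.

5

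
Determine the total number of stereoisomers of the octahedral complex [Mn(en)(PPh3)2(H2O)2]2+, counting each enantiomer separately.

In an octahedral complex each vertex has one trans partner and four cis neighbours.
Each en is bidentate and must span two cis positions.
Working through the distinct placements yields 3 geometric isomers: PPh3 cis, H2O trans; PPh3 cis, H2O cis (chiral); PPh3 trans, H2O cis.
One of these lacks any improper symmetry element and so occurs as an enantiomeric pair, giving 3 + 1 = 4 stereoisomers in total.

4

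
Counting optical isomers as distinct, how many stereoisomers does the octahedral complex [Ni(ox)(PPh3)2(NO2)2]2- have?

Each ox is bidentate and must span two cis positions.
The distinct arrangements are (3 in all): PPh3 cis, NO2 trans; PPh3 cis, NO2 cis (chiral); PPh3 trans, NO2 cis.
One of these lacks any improper symmetry element and so occurs as an enantiomeric pair, giving 3 + 1 = 4 stereoisomers in total.

4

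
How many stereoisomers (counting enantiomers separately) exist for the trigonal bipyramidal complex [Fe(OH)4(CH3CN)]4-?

2

A trigonal bipyramid has two axial and three equatorial sites, which are chemically inequivalent.
Systematic placement gives 2 geometric isomers: CH3CN axial; CH3CN equatorial.
Each arrangement has an internal mirror plane or centre of symmetry, so none is chiral.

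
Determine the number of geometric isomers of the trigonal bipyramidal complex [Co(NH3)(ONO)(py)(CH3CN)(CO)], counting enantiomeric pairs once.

10

Systematic enumeration (placing each ligand type in turn and discarding arrangements equivalent by rotation or reflection) gives 10 geometric isomers.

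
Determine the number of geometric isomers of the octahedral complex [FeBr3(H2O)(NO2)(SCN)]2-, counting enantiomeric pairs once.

There are 4 geometric isomers: Br mer (3 arrangements); Br fac (chiral).

4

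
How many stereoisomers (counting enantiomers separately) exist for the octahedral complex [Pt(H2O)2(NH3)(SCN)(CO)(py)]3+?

15

Placing the ligands in turn and identifying arrangements related by rotation or reflection leaves 9 distinct geometric isomers.
Of these, 6 lack any improper symmetry element and so occur as enantiomeric pairs, giving 9 + 6 = 15 stereoisomers in total.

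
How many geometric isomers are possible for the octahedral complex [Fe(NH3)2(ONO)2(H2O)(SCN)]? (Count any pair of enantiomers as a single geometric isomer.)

6

In an octahedral complex each vertex has one trans partner and four cis neighbours.
The distinct arrangements are (6 in all): NH3 cis, ONO cis (3 arrangements, 2 chiral); NH3 cis, ONO trans; NH3 trans, ONO cis; NH3 trans, ONO trans.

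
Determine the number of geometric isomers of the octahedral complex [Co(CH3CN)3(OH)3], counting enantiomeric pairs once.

2

Working through the distinct placements yields 2 geometric isomers: CH3CN mer; CH3CN fac.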